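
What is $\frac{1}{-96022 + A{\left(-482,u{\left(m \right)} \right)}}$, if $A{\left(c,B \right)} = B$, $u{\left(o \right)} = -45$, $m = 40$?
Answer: $- \frac{1}{96067} \approx -1.0409 \cdot 10^{-5}$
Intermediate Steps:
$\frac{1}{-96022 + A{\left(-482,u{\left(m \right)} \right)}} = \frac{1}{-96022 - 45} = \frac{1}{-96067} = - \frac{1}{96067}$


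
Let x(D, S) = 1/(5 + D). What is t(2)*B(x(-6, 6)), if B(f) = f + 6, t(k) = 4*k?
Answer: 40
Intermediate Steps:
B(f) = 6 + f
t(2)*B(x(-6, 6)) = (4*2)*(6 + 1/(5 - 6)) = 8*(6 + 1/(-1)) = 8*(6 - 1) = 8*5 = 40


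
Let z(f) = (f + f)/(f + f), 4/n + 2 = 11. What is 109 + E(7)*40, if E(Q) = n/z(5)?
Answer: 1141/9 ≈ 126.78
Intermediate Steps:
n = 4/9 (n = 4/(-2 + 11) = 4/9 ≈ 0.44444)
z(f) = 1 (z(f) = (2*f)/((2*f)) = (2*f)*(1/(2*f)) = 1)
E(Q) = 4/9 (E(Q) = (4/9)/1 = (4/9)*1 = 4/9)
109 + E(7)*40 = 109 + (4/9)*40 = 109 + 160/9 = 1141/9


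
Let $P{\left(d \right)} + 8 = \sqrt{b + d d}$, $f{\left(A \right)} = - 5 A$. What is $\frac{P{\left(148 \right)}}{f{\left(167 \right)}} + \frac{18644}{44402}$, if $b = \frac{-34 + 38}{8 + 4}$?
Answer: $\frac{7961478}{18537835} - \frac{\sqrt{197139}}{2505} \approx 0.25222$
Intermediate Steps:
$b = \frac{1}{3}$ ($b = \frac{4}{12} = 4 \cdot \frac{1}{12} = \frac{1}{3} \approx 0.33333$)
$P{\left(d \right)} = -8 + \sqrt{\frac{1}{3} + d^{2}}$ ($P{\left(d \right)} = -8 + \sqrt{\frac{1}{3} + d d} = -8 + \sqrt{\frac{1}{3} + d^{2}}$)
$\frac{P{\left(148 \right)}}{f{\left(167 \right)}} + \frac{18644}{44402} = \frac{-8 + \frac{\sqrt{3 + 9 \cdot 148^{2}}}{3}}{\left(-5\right) 167} + \frac{18644}{44402} = \frac{-8 + \frac{\sqrt{3 + 9 \cdot 21904}}{3}}{-835} + 18644 \cdot \frac{1}{44402} = \left(-8 + \frac{\sqrt{3 + 197136}}{3}\right) \left(- \frac{1}{835}\right) + \frac{9322}{22201} = \left(-8 + \frac{\sqrt{197139}}{3}\right) \left(- \frac{1}{835}\right) + \frac{9322}{22201} = \left(\frac{8}{835} - \frac{\sqrt{197139}}{2505}\right) + \frac{9322}{22201} = \frac{7961478}{18537835} - \frac{\sqrt{197139}}{2505}$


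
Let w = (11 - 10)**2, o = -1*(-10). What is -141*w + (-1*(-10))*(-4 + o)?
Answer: -81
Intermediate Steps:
o = 10
w = 1 (w = 1**2 = 1)
-141*w + (-1*(-10))*(-4 + o) = -141*1 + (-1*(-10))*(-4 + 10) = -141 + 10*6 = -141 + 60 = -81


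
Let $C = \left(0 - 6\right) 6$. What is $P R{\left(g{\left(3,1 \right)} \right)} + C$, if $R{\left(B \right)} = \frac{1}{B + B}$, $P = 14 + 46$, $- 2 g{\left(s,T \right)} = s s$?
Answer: $- \frac{128}{3} \approx -42.667$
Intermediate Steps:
$g{\left(s,T \right)} = - \frac{s^{2}}{2}$ ($g{\left(s,T \right)} = - \frac{s s}{2} = - \frac{s^{2}}{2}$)
$P = 60$
$C = -36$ ($C = \left(-6\right) 6 = -36$)
$R{\left(B \right)} = \frac{1}{2 B}$
$P R{\left(g{\left(3,1 \right)} \right)} + C = 60 \frac{1}{2 \left(- \frac{3^{2}}{2}\right)} - 36 = 60 \frac{1}{2 \left(\left(- \frac{1}{2}\right) 9\right)} - 36 = 60 \frac{1}{2 \left(- \frac{9}{2}\right)} - 36 = 60 \cdot \frac{1}{2} \left(- \frac{2}{9}\right) - 36 = 60 \left(- \frac{1}{9}\right) - 36 = - \frac{20}{3} - 36 = - \frac{128}{3}$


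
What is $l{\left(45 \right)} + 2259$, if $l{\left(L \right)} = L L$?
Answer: $4284$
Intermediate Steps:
$l{\left(L \right)} = L^{2}$
$l{\left(45 \right)} + 2259 = 45^{2} + 2259 = 2025 + 2259 = 4284$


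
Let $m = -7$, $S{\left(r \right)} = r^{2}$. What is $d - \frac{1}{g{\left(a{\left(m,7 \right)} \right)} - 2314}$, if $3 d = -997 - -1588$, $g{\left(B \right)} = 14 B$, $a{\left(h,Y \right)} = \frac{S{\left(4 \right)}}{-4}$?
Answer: $\frac{466891}{2370} \approx 197.0$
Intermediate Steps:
$a{\left(h,Y \right)} = -4$ ($a{\left(h,Y \right)} = \frac{4^{2}}{-4} = 16 \left(- \frac{1}{4}\right) = -4$)
$d = 197$ ($d = \frac{-997 - -1588}{3} = \frac{-997 + 1588}{3} = \frac{1}{3} \cdot 591 = 197$)
$d - \frac{1}{g{\left(a{\left(m,7 \right)} \right)} - 2314} = 197 - \frac{1}{14 \left(-4\right) - 2314} = 197 - \frac{1}{-56 - 2314} = 197 - \frac{1}{-2370} = 197 - - \frac{1}{2370} = 197 + \frac{1}{2370} = \frac{466891}{2370}$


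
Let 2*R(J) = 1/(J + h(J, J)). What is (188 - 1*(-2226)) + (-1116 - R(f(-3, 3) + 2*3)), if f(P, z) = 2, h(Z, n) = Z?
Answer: 41535/32 ≈ 1298.0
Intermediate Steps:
R(J) = 1/(4*J) (R(J) = 1/(2*(J + J)) = 1/(2*((2*J))) = (1/(2*J))/2 = 1/(4*J))
(188 - 1*(-2226)) + (-1116 - R(f(-3, 3) + 2*3)) = (188 - 1*(-2226)) + (-1116 - 1/(4*(2 + 2*3))) = (188 + 2226) + (-1116 - 1/(4*(2 + 6))) = 2414 + (-1116 - 1/(4*8)) = 2414 + (-1116 - 1*1/32) = 2414 + (-1116 - 1/32) = 2414 - 35713/32 = 41535/32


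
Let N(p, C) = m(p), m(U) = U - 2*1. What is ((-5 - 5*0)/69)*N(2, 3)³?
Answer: 0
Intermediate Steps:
m(U) = -2 + U (m(U) = U - 2 = -2 + U)
N(p, C) = -2 + p
((-5 - 5*0)/69)*N(2, 3)³ = ((-5 - 5*0)/69)*(-2 + 2)³ = ((-5 + 0)/69)*0³ = ((1/69)*(-5))*0 = -5/69*0 = 0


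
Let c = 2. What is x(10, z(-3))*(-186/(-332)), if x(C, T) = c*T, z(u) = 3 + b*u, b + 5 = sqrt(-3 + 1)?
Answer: 1674/83 - 279*I*sqrt(2)/83 ≈ 20.169 - 4.7538*I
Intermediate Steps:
b = -5 + I*sqrt(2) (b = -5 + sqrt(-3 + 1) = -5 + sqrt(-2) = -5 + I*sqrt(2) ≈ -5.0 + 1.4142*I)
z(u) = 3 + u*(-5 + I*sqrt(2)) (z(u) = 3 + (-5 + I*sqrt(2))*u = 3 + u*(-5 + I*sqrt(2)))
x(C, T) = 2*T
x(10, z(-3))*(-186/(-332)) = (2*(3 - 1*(-3)*(5 - I*sqrt(2))))*(-186/(-332)) = (2*(3 + (15 - 3*I*sqrt(2))))*(-186*(-1/332)) = (2*(18 - 3*I*sqrt(2)))*(93/166) = (36 - 6*I*sqrt(2))*(93/166) = 1674/83 - 279*I*sqrt(2)/83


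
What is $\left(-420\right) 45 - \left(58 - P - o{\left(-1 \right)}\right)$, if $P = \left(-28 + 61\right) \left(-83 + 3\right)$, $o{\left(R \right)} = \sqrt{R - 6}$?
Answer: $-21598 + i \sqrt{7} \approx -21598.0 + 2.6458 i$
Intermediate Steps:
$o{\left(R \right)} = \sqrt{-6 + R}$
$P = -2640$ ($P = 33 \left(-80\right) = -2640$)
$\left(-420\right) 45 - \left(58 - P - o{\left(-1 \right)}\right) = \left(-420\right) 45 - \left(2698 - \sqrt{-6 - 1}\right) = -18900 - \left(2698 - i \sqrt{7}\right) = -21598 + i \sqrt{7}$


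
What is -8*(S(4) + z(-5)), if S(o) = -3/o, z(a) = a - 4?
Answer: 78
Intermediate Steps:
z(a) = -4 + a
-8*(S(4) + z(-5)) = -8*(-3/4 + (-4 - 5)) = -8*(-3*1/4 - 9) = -8*(-3/4 - 9) = -8*(-39/4) = 78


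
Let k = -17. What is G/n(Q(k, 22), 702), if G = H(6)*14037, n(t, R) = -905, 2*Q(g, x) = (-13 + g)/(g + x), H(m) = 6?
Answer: -84222/905 ≈ -93.063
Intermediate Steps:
Q(g, x) = (-13 + g)/(2*(g + x)) (Q(g, x) = ((-13 + g)/(g + x))/2 = (-13 + g)/(2*(g + x)))
G = 84222 (G = 6*14037 = 84222)
G/n(Q(k, 22), 702) = 84222/(-905) = 84222*(-1/905) = -84222/905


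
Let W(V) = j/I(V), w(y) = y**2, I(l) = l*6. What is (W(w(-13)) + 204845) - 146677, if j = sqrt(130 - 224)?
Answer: 58168 + I*sqrt(94)/1014 ≈ 58168.0 + 0.0095615*I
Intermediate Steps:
I(l) = 6*l
j = I*sqrt(94) (j = sqrt(-94) = I*sqrt(94) ≈ 9.6954*I)
W(V) = I*sqrt(94)/(6*V) (W(V) = (I*sqrt(94))/((6*V)) = (I*sqrt(94))*(1/(6*V)) = I*sqrt(94)/(6*V))
(W(w(-13)) + 204845) - 146677 = (I*sqrt(94)/(6*((-13)**2)) + 204845) - 146677 = ((1/6)*I*sqrt(94)/169 + 204845) - 146677 = ((1/6)*I*sqrt(94)*(1/169) + 204845) - 146677 = (I*sqrt(94)/1014 + 204845) - 146677 = (204845 + I*sqrt(94)/1014) - 146677 = 58168 + I*sqrt(94)/1014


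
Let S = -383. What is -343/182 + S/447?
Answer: -31861/11622 ≈ -2.7414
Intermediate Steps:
-343/182 + S/447 = -343/182 - 383/447 = -343*1/182 - 383*1/447 = -49/26 - 383/447 = -31861/11622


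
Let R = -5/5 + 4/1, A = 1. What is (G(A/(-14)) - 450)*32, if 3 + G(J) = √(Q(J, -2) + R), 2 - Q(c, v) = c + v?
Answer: -14496 + 48*√154/7 ≈ -14411.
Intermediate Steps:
Q(c, v) = 2 - c - v (Q(c, v) = 2 - (c + v) = 2 + (-c - v) = 2 - c - v)
R = 3 (R = -5*⅕ + 4*1 = -1 + 4 = 3)
G(J) = -3 + √(7 - J) (G(J) = -3 + √((2 - J - 1*(-2)) + 3) = -3 + √((2 - J + 2) + 3) = -3 + √((4 - J) + 3) = -3 + √(7 - J))
(G(A/(-14)) - 450)*32 = ((-3 + √(7 - 1/(-14))) - 450)*32 = ((-3 + √(7 - (-1)/14)) - 450)*32 = ((-3 + √(7 - 1*(-1/14))) - 450)*32 = ((-3 + √(7 + 1/14)) - 450)*32 = ((-3 + √(99/14)) - 450)*32 = ((-3 + 3*√154/14) - 450)*32 = (-453 + 3*√154/14)*32 = -14496 + 48*√154/7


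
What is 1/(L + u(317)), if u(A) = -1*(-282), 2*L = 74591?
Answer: 2/75155 ≈ 2.6612e-5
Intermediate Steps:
L = 74591/2 (L = (1/2)*74591 = 74591/2 ≈ 37296.)
u(A) = 282
1/(L + u(317)) = 1/(74591/2 + 282) = 1/(75155/2) = 2/75155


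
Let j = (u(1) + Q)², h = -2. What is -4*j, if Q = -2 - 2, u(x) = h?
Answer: -144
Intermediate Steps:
u(x) = -2
Q = -4
j = 36 (j = (-2 - 4)² = (-6)² = 36)
-4*j = -4*36 = -144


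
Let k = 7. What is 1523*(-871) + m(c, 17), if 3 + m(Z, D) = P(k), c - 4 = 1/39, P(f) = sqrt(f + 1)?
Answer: -1326536 + 2*sqrt(2) ≈ -1.3265e+6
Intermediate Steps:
P(f) = sqrt(1 + f)
c = 157/39 (c = 4 + 1/39 = 157/39 ≈ 4.0256)
m(Z, D) = -3 + 2*sqrt(2) (m(Z, D) = -3 + sqrt(1 + 7) = -3 + sqrt(8) = -3 + 2*sqrt(2))
1523*(-871) + m(c, 17) = 1523*(-871) + (-3 + 2*sqrt(2)) = -1326533 + (-3 + 2*sqrt(2)) = -1326536 + 2*sqrt(2)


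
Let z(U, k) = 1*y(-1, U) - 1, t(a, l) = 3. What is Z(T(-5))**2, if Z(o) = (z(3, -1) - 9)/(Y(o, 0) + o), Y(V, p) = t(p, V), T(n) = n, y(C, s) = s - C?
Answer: 9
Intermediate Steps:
z(U, k) = U (z(U, k) = 1*(U - 1*(-1)) - 1 = 1*(U + 1) - 1 = 1*(1 + U) - 1 = (1 + U) - 1 = U)
Y(V, p) = 3
Z(o) = -6/(3 + o) (Z(o) = (3 - 9)/(3 + o) = -6/(3 + o))
Z(T(-5))**2 = (-6/(3 - 5))**2 = (-6/(-2))**2 = (-6*(-1/2))**2 = 3**2 = 9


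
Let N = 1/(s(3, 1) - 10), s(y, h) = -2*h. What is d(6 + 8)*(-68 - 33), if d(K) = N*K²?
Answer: 4949/3 ≈ 1649.7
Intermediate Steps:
N = -1/12 (N = 1/(-2*1 - 10) = 1/(-2 - 10) = 1/(-12) = -1/12 ≈ -0.083333)
d(K) = -K²/12
d(6 + 8)*(-68 - 33) = (-(6 + 8)²/12)*(-68 - 33) = -1/12*14²*(-101) = -1/12*196*(-101) = -49/3*(-101) = 4949/3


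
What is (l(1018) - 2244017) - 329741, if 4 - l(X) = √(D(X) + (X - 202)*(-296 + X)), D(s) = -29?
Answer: -2573754 - √589123 ≈ -2.5745e+6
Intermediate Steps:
l(X) = 4 - √(-29 + (-296 + X)*(-202 + X)) (l(X) = 4 - √(-29 + (X - 202)*(-296 + X)) = 4 - √(-29 + (-202 + X)*(-296 + X)) = 4 - √(-29 + (-296 + X)*(-202 + X)))
(l(1018) - 2244017) - 329741 = ((4 - √(59763 + 1018² - 498*1018)) - 2244017) - 329741 = ((4 - √(59763 + 1036324 - 506964)) - 2244017) - 329741 = ((4 - √589123) - 2244017) - 329741 = (-2244013 - √589123) - 329741 = -2573754 - √589123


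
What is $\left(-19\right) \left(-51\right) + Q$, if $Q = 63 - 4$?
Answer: $1028$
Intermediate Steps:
$Q = 59$ ($Q = 63 - 4 = 59$)
$\left(-19\right) \left(-51\right) + Q = \left(-19\right) \left(-51\right) + 59 = 969 + 59 = 1028$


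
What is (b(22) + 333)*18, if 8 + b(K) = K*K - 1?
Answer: 14544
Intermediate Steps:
b(K) = -9 + K² (b(K) = -8 + (K*K - 1) = -8 + (K² - 1) = -8 + (-1 + K²) = -9 + K²)
(b(22) + 333)*18 = ((-9 + 22²) + 333)*18 = ((-9 + 484) + 333)*18 = (475 + 333)*18 = 808*18 = 14544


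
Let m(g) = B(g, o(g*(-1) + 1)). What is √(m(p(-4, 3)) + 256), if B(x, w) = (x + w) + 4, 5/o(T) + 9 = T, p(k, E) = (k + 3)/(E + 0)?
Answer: 4*√77073/69 ≈ 16.094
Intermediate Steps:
p(k, E) = (3 + k)/E
o(T) = 5/(-9 + T)
B(x, w) = 4 + w + x (B(x, w) = (w + x) + 4 = 4 + w + x)
m(g) = 4 + g + 5/(-8 - g) (m(g) = 4 + 5/(-9 + (g*(-1) + 1)) + g = 4 + 5/(-9 + (-g + 1)) + g = 4 + 5/(-9 + (1 - g)) + g = 4 + 5/(-8 - g) + g = 4 + g + 5/(-8 - g))
√(m(p(-4, 3)) + 256) = √((-5 + (4 + (3 - 4)/3)*(8 + (3 - 4)/3))/(8 + (3 - 4)/3) + 256) = √((-5 + (4 + (⅓)*(-1))*(8 + (⅓)*(-1)))/(8 + (⅓)*(-1)) + 256) = √((-5 + (4 - ⅓)*(8 - ⅓))/(8 - ⅓) + 256) = √((-5 + (11/3)*(23/3))/(23/3) + 256) = √(3*(-5 + 253/9)/23 + 256) = √((3/23)*(208/9) + 256) = √(208/69 + 256) = √(17872/69) = 4*√77073/69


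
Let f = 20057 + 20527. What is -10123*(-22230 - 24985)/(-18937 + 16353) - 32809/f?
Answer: -15951899446/86241 ≈ -1.8497e+5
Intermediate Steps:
f = 40584
-10123*(-22230 - 24985)/(-18937 + 16353) - 32809/f = -10123*(-22230 - 24985)/(-18937 + 16353) - 32809/40584 = -10123/((-2584/(-47215))) - 32809*1/40584 = -10123/((-2584*(-1/47215))) - 32809/40584 = -10123/136/2485 - 32809/40584 = -10123*2485/136 - 32809/40584 = -25155655/136 - 32809/40584 = -15951899446/86241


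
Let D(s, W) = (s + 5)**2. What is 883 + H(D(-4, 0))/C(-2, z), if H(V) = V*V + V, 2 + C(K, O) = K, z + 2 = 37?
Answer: 1765/2 ≈ 882.50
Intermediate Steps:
z = 35 (z = -2 + 37 = 35)
C(K, O) = -2 + K
D(s, W) = (5 + s)**2
H(V) = V + V**2 (H(V) = V**2 + V = V + V**2)
883 + H(D(-4, 0))/C(-2, z) = 883 + ((5 - 4)**2*(1 + (5 - 4)**2))/(-2 - 2) = 883 + (1**2*(1 + 1**2))/(-4) = 883 + (1*(1 + 1))*(-1/4) = 883 + (1*2)*(-1/4) = 883 + 2*(-1/4) = 883 - 1/2 = 1765/2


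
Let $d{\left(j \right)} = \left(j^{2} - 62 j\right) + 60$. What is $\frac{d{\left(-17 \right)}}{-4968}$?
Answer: $- \frac{61}{216} \approx -0.28241$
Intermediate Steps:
$d{\left(j \right)} = 60 + j^{2} - 62 j$
$\frac{d{\left(-17 \right)}}{-4968} = \frac{60 + \left(-17\right)^{2} - -1054}{-4968} = \left(60 + 289 + 1054\right) \left(- \frac{1}{4968}\right) = 1403 \left(- \frac{1}{4968}\right) = - \frac{61}{216}$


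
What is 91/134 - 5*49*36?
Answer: -1181789/134 ≈ -8819.3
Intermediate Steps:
91/134 - 5*49*36 = 91*(1/134) - 245*36 = 91/134 - 8820 = -1181789/134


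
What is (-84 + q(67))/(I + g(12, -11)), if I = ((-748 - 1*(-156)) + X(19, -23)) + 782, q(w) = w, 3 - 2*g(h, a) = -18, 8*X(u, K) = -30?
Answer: -68/787 ≈ -0.086404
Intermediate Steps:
X(u, K) = -15/4 (X(u, K) = (⅛)*(-30) = -15/4)
g(h, a) = 21/2 (g(h, a) = 3/2 - ½*(-18) = 3/2 + 9 = 21/2)
I = 745/4 (I = ((-748 - 1*(-156)) - 15/4) + 782 = ((-748 + 156) - 15/4) + 782 = (-592 - 15/4) + 782 = -2383/4 + 782 = 745/4 ≈ 186.25)
(-84 + q(67))/(I + g(12, -11)) = (-84 + 67)/(745/4 + 21/2) = -17/787/4 = -17*4/787 = -68/787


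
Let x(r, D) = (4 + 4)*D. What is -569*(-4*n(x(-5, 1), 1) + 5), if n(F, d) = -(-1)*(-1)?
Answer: -5121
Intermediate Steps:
x(r, D) = 8*D
n(F, d) = -1 (n(F, d) = -1*1 = -1)
-569*(-4*n(x(-5, 1), 1) + 5) = -569*(-4*(-1) + 5) = -569*(4 + 5) = -569*9 = -5121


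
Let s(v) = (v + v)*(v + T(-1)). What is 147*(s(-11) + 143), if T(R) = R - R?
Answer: 56595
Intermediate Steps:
T(R) = 0
s(v) = 2*v² (s(v) = (v + v)*(v + 0) = (2*v)*v = 2*v²)
147*(s(-11) + 143) = 147*(2*(-11)² + 143) = 147*(2*121 + 143) = 147*(242 + 143) = 147*385 = 56595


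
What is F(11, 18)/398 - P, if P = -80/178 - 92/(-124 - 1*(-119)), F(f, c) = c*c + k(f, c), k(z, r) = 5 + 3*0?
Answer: -3032819/177110 ≈ -17.124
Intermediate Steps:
k(z, r) = 5 (k(z, r) = 5 + 0 = 5)
F(f, c) = 5 + c² (F(f, c) = c*c + 5 = c² + 5 = 5 + c²)
P = 7988/445 (P = -80*1/178 - 92/(-124 + 119) = -40/89 - 92/(-5) = -40/89 - 92*(-⅕) = -40/89 + 92/5 = 7988/445 ≈ 17.951)
F(11, 18)/398 - P = (5 + 18²)/398 - 1*7988/445 = (5 + 324)*(1/398) - 7988/445 = 329*(1/398) - 7988/445 = 329/398 - 7988/445 = -3032819/177110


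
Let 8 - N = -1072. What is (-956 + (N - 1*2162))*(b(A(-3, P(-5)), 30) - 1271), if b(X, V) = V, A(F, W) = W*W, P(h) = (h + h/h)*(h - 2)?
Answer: 2529158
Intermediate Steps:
P(h) = (1 + h)*(-2 + h) (P(h) = (h + 1)*(-2 + h) = (1 + h)*(-2 + h))
N = 1080 (N = 8 - 1*(-1072) = 8 + 1072 = 1080)
A(F, W) = W²
(-956 + (N - 1*2162))*(b(A(-3, P(-5)), 30) - 1271) = (-956 + (1080 - 1*2162))*(30 - 1271) = (-956 + (1080 - 2162))*(-1241) = (-956 - 1082)*(-1241) = -2038*(-1241) = 2529158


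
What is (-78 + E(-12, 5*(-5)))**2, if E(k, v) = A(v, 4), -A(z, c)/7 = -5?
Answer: 1849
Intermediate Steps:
A(z, c) = 35 (A(z, c) = -7*(-5) = 35)
E(k, v) = 35
(-78 + E(-12, 5*(-5)))**2 = (-78 + 35)**2 = (-43)**2 = 1849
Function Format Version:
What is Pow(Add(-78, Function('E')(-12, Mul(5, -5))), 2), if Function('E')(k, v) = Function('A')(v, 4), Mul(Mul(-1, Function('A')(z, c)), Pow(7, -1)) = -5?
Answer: 1849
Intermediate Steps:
Function('A')(z, c) = 35 (Function('A')(z, c) = Mul(-7, -5) = 35)
Function('E')(k, v) = 35
Pow(Add(-78, Function('E')(-12, Mul(5, -5))), 2) = Pow(Add(-78, 35), 2) = Pow(-43, 2) = 1849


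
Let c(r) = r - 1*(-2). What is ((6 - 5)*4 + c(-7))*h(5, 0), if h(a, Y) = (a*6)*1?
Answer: -30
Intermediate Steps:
h(a, Y) = 6*a (h(a, Y) = (6*a)*1 = 6*a)
c(r) = 2 + r (c(r) = r + 2 = 2 + r)
((6 - 5)*4 + c(-7))*h(5, 0) = ((6 - 5)*4 + (2 - 7))*(6*5) = (1*4 - 5)*30 = (4 - 5)*30 = -1*30 = -30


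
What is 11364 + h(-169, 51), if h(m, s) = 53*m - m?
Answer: 2576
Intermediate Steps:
h(m, s) = 52*m
11364 + h(-169, 51) = 11364 + 52*(-169) = 11364 - 8788 = 2576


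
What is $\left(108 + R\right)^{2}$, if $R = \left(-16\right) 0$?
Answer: $11664$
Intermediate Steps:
$R = 0$
$\left(108 + R\right)^{2} = \left(108 + 0\right)^{2} = 108^{2} = 11664$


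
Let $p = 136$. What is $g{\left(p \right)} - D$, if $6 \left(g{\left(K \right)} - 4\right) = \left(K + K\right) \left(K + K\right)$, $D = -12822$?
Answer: $\frac{75470}{3} \approx 25157.0$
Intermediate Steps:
$g{\left(K \right)} = 4 + \frac{2 K^{2}}{3}$ ($g{\left(K \right)} = 4 + \frac{\left(K + K\right) \left(K + K\right)}{6} = 4 + \frac{2 K 2 K}{6} = 4 + \frac{4 K^{2}}{6} = 4 + \frac{2 K^{2}}{3}$)
$g{\left(p \right)} - D = \left(4 + \frac{2 \cdot 136^{2}}{3}\right) - -12822 = \left(4 + \frac{2}{3} \cdot 18496\right) + 12822 = \left(4 + \frac{36992}{3}\right) + 12822 = \frac{37004}{3} + 12822 = \frac{75470}{3}$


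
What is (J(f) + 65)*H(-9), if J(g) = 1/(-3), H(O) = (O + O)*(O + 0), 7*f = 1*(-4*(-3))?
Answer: 10476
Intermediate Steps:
f = 12/7 (f = (1*(-4*(-3)))/7 = (1*12)/7 = (1/7)*12 = 12/7 ≈ 1.7143)
H(O) = 2*O**2 (H(O) = (2*O)*O = 2*O**2)
J(g) = -1/3
(J(f) + 65)*H(-9) = (-1/3 + 65)*(2*(-9)**2) = 194*(2*81)/3 = (194/3)*162 = 10476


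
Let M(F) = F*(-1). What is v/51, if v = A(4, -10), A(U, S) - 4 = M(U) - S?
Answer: 10/51 ≈ 0.19608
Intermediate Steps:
M(F) = -F
A(U, S) = 4 - S - U (A(U, S) = 4 + (-U - S) = 4 + (-S - U) = 4 - S - U)
v = 10 (v = 4 - 1*(-10) - 1*4 = 4 + 10 - 4 = 10)
v/51 = 10/51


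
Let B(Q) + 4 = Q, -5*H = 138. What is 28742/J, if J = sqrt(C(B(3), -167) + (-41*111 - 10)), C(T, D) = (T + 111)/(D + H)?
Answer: -28742*I*sqrt(4318566119)/4438403 ≈ -425.56*I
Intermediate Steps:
H = -138/5 (H = -1/5*138 = -138/5 ≈ -27.600)
B(Q) = -4 + Q
C(T, D) = (111 + T)/(-138/5 + D) (C(T, D) = (T + 111)/(D - 138/5) = (111 + T)/(-138/5 + D))
J = I*sqrt(4318566119)/973 (J = sqrt(5*(111 + (-4 + 3))/(-138 + 5*(-167)) + (-41*111 - 10)) = sqrt(5*(111 - 1)/(-138 - 835) + (-4551 - 10)) = sqrt(5*110/(-973) - 4561) = sqrt(5*(-1/973)*110 - 4561) = sqrt(-550/973 - 4561) = sqrt(-4438403/973) = I*sqrt(4318566119)/973 ≈ 67.539*I)
28742/J = 28742/((I*sqrt(4318566119)/973)) = 28742*(-I*sqrt(4318566119)/4438403) = -28742*I*sqrt(4318566119)/4438403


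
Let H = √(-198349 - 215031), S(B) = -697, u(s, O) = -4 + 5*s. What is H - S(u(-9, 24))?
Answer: 697 + 2*I*√103345 ≈ 697.0 + 642.95*I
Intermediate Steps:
H = 2*I*√103345 (H = √(-413380) = 2*I*√103345 ≈ 642.95*I)
H - S(u(-9, 24)) = 2*I*√103345 - 1*(-697) = 2*I*√103345 + 697 = 697 + 2*I*√103345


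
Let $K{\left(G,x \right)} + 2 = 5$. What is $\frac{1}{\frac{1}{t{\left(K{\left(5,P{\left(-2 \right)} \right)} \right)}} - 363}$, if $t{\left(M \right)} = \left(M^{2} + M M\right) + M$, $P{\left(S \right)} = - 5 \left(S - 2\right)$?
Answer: $- \frac{21}{7622} \approx -0.0027552$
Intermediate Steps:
$P{\left(S \right)} = 10 - 5 S$ ($P{\left(S \right)} = - 5 \left(-2 + S\right) = 10 - 5 S$)
$K{\left(G,x \right)} = 3$ ($K{\left(G,x \right)} = -2 + 5 = 3$)
$t{\left(M \right)} = M + 2 M^{2}$ ($t{\left(M \right)} = \left(M^{2} + M^{2}\right) + M = 2 M^{2} + M = M + 2 M^{2}$)
$\frac{1}{\frac{1}{t{\left(K{\left(5,P{\left(-2 \right)} \right)} \right)}} - 363} = \frac{1}{\frac{1}{3 \left(1 + 2 \cdot 3\right)} - 363} = \frac{1}{\frac{1}{3 \left(1 + 6\right)} - 363} = \frac{1}{\frac{1}{3 \cdot 7} - 363} = \frac{1}{\frac{1}{21} - 363} = \frac{1}{- \frac{7622}{21}} = - \frac{21}{7622}$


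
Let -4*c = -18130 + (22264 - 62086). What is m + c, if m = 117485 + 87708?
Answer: 219681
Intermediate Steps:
m = 205193
c = 14488 (c = -(-18130 + (22264 - 62086))/4 = -(-18130 - 39822)/4 = -1/4*(-57952) = 14488)
m + c = 205193 + 14488 = 219681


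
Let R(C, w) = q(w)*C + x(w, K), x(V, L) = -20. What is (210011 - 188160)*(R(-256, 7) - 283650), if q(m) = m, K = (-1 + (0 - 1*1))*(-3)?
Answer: -6237630162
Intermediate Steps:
K = 6 (K = (-1 + (0 - 1))*(-3) = (-1 - 1)*(-3) = -2*(-3) = 6)
R(C, w) = -20 + C*w (R(C, w) = w*C - 20 = C*w - 20 = -20 + C*w)
(210011 - 188160)*(R(-256, 7) - 283650) = (210011 - 188160)*((-20 - 256*7) - 283650) = 21851*((-20 - 1792) - 283650) = 21851*(-1812 - 283650) = 21851*(-285462) = -6237630162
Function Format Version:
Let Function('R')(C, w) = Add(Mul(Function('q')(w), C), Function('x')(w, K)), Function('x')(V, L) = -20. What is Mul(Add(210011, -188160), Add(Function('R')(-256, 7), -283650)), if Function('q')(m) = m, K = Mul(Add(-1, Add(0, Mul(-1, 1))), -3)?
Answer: -6237630162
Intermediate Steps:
K = 6 (K = Mul(Add(-1, Add(0, -1)), -3) = Mul(Add(-1, -1), -3) = Mul(-2, -3) = 6)
Function('R')(C, w) = Add(-20, Mul(C, w)) (Function('R')(C, w) = Add(Mul(w, C), -20) = Add(Mul(C, w), -20) = Add(-20, Mul(C, w)))
Mul(Add(210011, -188160), Add(Function('R')(-256, 7), -283650)) = Mul(Add(210011, -188160), Add(Add(-20, Mul(-256, 7)), -283650)) = Mul(21851, Add(Add(-20, -1792), -283650)) = Mul(21851, Add(-1812, -283650)) = Mul(21851, -285462) = -6237630162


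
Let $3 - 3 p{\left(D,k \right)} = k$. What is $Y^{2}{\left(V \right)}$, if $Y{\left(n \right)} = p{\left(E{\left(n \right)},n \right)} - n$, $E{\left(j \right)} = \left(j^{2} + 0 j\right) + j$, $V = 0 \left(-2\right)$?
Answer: $1$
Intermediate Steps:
$V = 0$
$E{\left(j \right)} = j + j^{2}$ ($E{\left(j \right)} = \left(j^{2} + 0\right) + j = j^{2} + j = j + j^{2}$)
$p{\left(D,k \right)} = 1 - \frac{k}{3}$
$Y{\left(n \right)} = 1 - \frac{4 n}{3}$ ($Y{\left(n \right)} = \left(1 - \frac{n}{3}\right) - n = 1 - \frac{4 n}{3}$)
$Y^{2}{\left(V \right)} = \left(1 - 0\right)^{2} = \left(1 + 0\right)^{2} = 1^{2} = 1$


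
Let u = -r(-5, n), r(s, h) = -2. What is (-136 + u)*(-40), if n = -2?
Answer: 5360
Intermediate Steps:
u = 2 (u = -1*(-2) = 2)
(-136 + u)*(-40) = (-136 + 2)*(-40) = -134*(-40) = 5360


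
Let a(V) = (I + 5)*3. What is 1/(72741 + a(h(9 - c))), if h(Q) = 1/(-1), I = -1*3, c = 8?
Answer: 1/72747 ≈ 1.3746e-5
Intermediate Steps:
I = -3
h(Q) = -1
a(V) = 6 (a(V) = (-3 + 5)*3 = 2*3 = 6)
1/(72741 + a(h(9 - c))) = 1/(72741 + 6) = 1/72747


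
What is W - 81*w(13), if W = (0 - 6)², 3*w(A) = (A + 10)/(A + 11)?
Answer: 81/8 ≈ 10.125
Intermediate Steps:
w(A) = (10 + A)/(3*(11 + A)) (w(A) = ((A + 10)/(A + 11))/3 = ((10 + A)/(11 + A))/3 = (10 + A)/(3*(11 + A)))
W = 36 (W = (-6)² = 36)
W - 81*w(13) = 36 - 27*(10 + 13)/(11 + 13) = 36 - 27*23/24 = 36 - 81*23/72 = 36 - 207/8 = 81/8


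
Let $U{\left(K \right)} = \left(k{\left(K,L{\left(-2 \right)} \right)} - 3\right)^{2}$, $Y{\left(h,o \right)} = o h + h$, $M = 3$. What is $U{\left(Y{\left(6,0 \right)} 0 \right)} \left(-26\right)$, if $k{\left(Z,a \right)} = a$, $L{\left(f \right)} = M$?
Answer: $0$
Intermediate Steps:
$L{\left(f \right)} = 3$
$Y{\left(h,o \right)} = h + h o$ ($Y{\left(h,o \right)} = h o + h = h + h o$)
$U{\left(K \right)} = 0$ ($U{\left(K \right)} = \left(3 - 3\right)^{2} = 0^{2} = 0$)
$U{\left(Y{\left(6,0 \right)} 0 \right)} \left(-26\right) = 0 \left(-26\right) = 0$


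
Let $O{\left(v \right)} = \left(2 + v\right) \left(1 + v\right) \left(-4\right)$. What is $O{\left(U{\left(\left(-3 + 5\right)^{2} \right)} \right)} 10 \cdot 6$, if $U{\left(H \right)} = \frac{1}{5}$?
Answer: $- \frac{3168}{5} \approx -633.6$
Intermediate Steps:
$U{\left(H \right)} = \frac{1}{5}$
$O{\left(v \right)} = - 4 \left(1 + v\right) \left(2 + v\right)$ ($O{\left(v \right)} = \left(1 + v\right) \left(2 + v\right) \left(-4\right) = - 4 \left(1 + v\right) \left(2 + v\right)$)
$O{\left(U{\left(\left(-3 + 5\right)^{2} \right)} \right)} 10 \cdot 6 = \left(-8 - \frac{12}{5} - \frac{4}{25}\right) 10 \cdot 6 = \left(-8 - \frac{12}{5} - \frac{4}{25}\right) 60 = \left(- \frac{264}{25}\right) 60 = - \frac{3168}{5}$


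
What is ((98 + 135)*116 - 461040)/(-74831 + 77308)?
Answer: -434012/2477 ≈ -175.22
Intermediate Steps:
((98 + 135)*116 - 461040)/(-74831 + 77308) = (233*116 - 461040)/2477 = (27028 - 461040)*(1/2477) = -434012*1/2477 = -434012/2477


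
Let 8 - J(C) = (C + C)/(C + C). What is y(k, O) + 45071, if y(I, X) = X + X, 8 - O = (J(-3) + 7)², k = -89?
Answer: 44695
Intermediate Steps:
J(C) = 7 (J(C) = 8 - (C + C)/(C + C) = 8 - 2*C/(2*C) = 8 - 2*C*1/(2*C) = 8 - 1*1 = 8 - 1 = 7)
O = -188 (O = 8 - (7 + 7)² = 8 - 1*14² = 8 - 1*196 = 8 - 196 = -188)
y(I, X) = 2*X
y(k, O) + 45071 = 2*(-188) + 45071 = -376 + 45071 = 44695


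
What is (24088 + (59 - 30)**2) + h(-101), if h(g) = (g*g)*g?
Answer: -1005372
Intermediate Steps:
h(g) = g**3 (h(g) = g**2*g = g**3)
(24088 + (59 - 30)**2) + h(-101) = (24088 + (59 - 30)**2) + (-101)**3 = (24088 + 29**2) - 1030301 = (24088 + 841) - 1030301 = 24929 - 1030301 = -1005372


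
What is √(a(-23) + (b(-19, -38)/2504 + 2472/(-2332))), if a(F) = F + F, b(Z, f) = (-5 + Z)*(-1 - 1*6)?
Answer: 5*I*√62591939311/182479 ≈ 6.8551*I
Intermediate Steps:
b(Z, f) = 35 - 7*Z (b(Z, f) = (-5 + Z)*(-1 - 6) = (-5 + Z)*(-7) = 35 - 7*Z)
a(F) = 2*F
√(a(-23) + (b(-19, -38)/2504 + 2472/(-2332))) = √(2*(-23) + ((35 - 7*(-19))/2504 + 2472/(-2332))) = √(-46 + ((35 + 133)*(1/2504) + 2472*(-1/2332))) = √(-46 + (168*(1/2504) - 618/583)) = √(-46 + (21/313 - 618/583)) = √(-46 - 181191/182479) = √(-8575225/182479) = 5*I*√62591939311/182479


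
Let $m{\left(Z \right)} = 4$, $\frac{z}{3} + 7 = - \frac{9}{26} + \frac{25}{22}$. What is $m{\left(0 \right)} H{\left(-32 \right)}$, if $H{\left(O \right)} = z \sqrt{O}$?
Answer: $- \frac{42624 i \sqrt{2}}{143} \approx - 421.53 i$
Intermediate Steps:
$z = - \frac{2664}{143}$ ($z = -21 + 3 \left(- \frac{9}{26} + \frac{25}{22}\right) = -21 + 3 \cdot \frac{113}{143} = -21 + \frac{339}{143} = - \frac{2664}{143} \approx -18.629$)
$H{\left(O \right)} = - \frac{2664 \sqrt{O}}{143}$
$m{\left(0 \right)} H{\left(-32 \right)} = 4 \left(- \frac{2664 \sqrt{-32}}{143}\right) = 4 \left(- \frac{2664 \cdot 4 i \sqrt{2}}{143}\right) = 4 \left(- \frac{10656 i \sqrt{2}}{143}\right) = - \frac{42624 i \sqrt{2}}{143}$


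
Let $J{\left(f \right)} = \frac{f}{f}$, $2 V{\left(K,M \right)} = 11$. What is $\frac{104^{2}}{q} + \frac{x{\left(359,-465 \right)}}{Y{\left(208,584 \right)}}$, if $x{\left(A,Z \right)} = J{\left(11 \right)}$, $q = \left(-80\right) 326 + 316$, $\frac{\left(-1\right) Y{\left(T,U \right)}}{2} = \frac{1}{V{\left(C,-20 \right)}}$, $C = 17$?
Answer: $- \frac{81667}{25764} \approx -3.1698$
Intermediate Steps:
$V{\left(K,M \right)} = \frac{11}{2}$ ($V{\left(K,M \right)} = \frac{1}{2} \cdot 11 = \frac{11}{2}$)
$Y{\left(T,U \right)} = - \frac{4}{11}$ ($Y{\left(T,U \right)} = - \frac{2}{\frac{11}{2}} = \left(-2\right) \frac{2}{11} = - \frac{4}{11}$)
$q = -25764$ ($q = -26080 + 316 = -25764$)
$J{\left(f \right)} = 1$
$x{\left(A,Z \right)} = 1$
$\frac{104^{2}}{q} + \frac{x{\left(359,-465 \right)}}{Y{\left(208,584 \right)}} = \frac{104^{2}}{-25764} + 1 \frac{1}{- \frac{4}{11}} = 10816 \left(- \frac{1}{25764}\right) + 1 \left(- \frac{11}{4}\right) = - \frac{2704}{6441} - \frac{11}{4} = - \frac{81667}{25764}$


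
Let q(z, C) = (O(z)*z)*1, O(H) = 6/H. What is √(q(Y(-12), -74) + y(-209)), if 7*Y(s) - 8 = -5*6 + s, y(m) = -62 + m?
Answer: I*√265 ≈ 16.279*I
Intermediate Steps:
Y(s) = -22/7 + s/7 (Y(s) = 8/7 + (-5*6 + s)/7 = 8/7 + (-30 + s)/7 = 8/7 + (-30/7 + s/7) = -22/7 + s/7)
q(z, C) = 6 (q(z, C) = ((6/z)*z)*1 = 6*1 = 6)
√(q(Y(-12), -74) + y(-209)) = √(6 + (-62 - 209)) = √(6 - 271) = √(-265) = I*√265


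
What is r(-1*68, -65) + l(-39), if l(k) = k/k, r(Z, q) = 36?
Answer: 37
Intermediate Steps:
l(k) = 1
r(-1*68, -65) + l(-39) = 36 + 1 = 37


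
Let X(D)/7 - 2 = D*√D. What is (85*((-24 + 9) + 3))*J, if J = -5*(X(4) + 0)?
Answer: 357000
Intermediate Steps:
X(D) = 14 + 7*D^(3/2) (X(D) = 14 + 7*(D*√D) = 14 + 7*D^(3/2))
J = -350 (J = -5*((14 + 7*4^(3/2)) + 0) = -5*((14 + 7*8) + 0) = -5*((14 + 56) + 0) = -5*(70 + 0) = -5*70 = -350)
(85*((-24 + 9) + 3))*J = (85*((-24 + 9) + 3))*(-350) = (85*(-15 + 3))*(-350) = (85*(-12))*(-350) = -1020*(-350) = 357000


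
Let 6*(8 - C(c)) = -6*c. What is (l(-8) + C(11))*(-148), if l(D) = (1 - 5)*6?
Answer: 740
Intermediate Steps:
C(c) = 8 + c (C(c) = 8 - (-1)*c = 8 + c)
l(D) = -24 (l(D) = -4*6 = -24)
(l(-8) + C(11))*(-148) = (-24 + (8 + 11))*(-148) = (-24 + 19)*(-148) = -5*(-148) = 740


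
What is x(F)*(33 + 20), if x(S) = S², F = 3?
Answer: 477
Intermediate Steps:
x(F)*(33 + 20) = 3²*(33 + 20) = 9*53 = 477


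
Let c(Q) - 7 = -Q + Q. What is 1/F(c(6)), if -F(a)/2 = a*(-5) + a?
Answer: 1/56 ≈ 0.017857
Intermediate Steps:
c(Q) = 7 (c(Q) = 7 + (-Q + Q) = 7 + 0 = 7)
F(a) = 8*a (F(a) = -2*(a*(-5) + a) = -2*(-5*a + a) = -(-8)*a = 8*a)
1/F(c(6)) = 1/(8*7) = 1/56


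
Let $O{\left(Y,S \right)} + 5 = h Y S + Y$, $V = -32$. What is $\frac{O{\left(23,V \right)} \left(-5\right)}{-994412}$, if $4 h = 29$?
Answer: $- \frac{13295}{497206} \approx -0.026739$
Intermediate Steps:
$h = \frac{29}{4}$ ($h = \frac{1}{4} \cdot 29 = \frac{29}{4} \approx 7.25$)
$O{\left(Y,S \right)} = -5 + Y + \frac{29 S Y}{4}$ ($O{\left(Y,S \right)} = -5 + \left(\frac{29 Y}{4} S + Y\right) = -5 + \left(\frac{29 S Y}{4} + Y\right) = -5 + \left(Y + \frac{29 S Y}{4}\right) = -5 + Y + \frac{29 S Y}{4}$)
$\frac{O{\left(23,V \right)} \left(-5\right)}{-994412} = \frac{\left(-5 + 23 + \frac{29}{4} \left(-32\right) 23\right) \left(-5\right)}{-994412} = \left(-5 + 23 - 5336\right) \left(-5\right) \left(- \frac{1}{994412}\right) = \left(-5318\right) \left(-5\right) \left(- \frac{1}{994412}\right) = 26590 \left(- \frac{1}{994412}\right) = - \frac{13295}{497206}$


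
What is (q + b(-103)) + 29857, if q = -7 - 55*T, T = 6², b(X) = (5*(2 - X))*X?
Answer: -26205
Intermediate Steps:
b(X) = X*(10 - 5*X) (b(X) = (10 - 5*X)*X = X*(10 - 5*X))
T = 36
q = -1987 (q = -7 - 55*36 = -7 - 1980 = -1987)
(q + b(-103)) + 29857 = (-1987 + 5*(-103)*(2 - 1*(-103))) + 29857 = (-1987 + 5*(-103)*(2 + 103)) + 29857 = (-1987 + 5*(-103)*105) + 29857 = (-1987 - 54075) + 29857 = -56062 + 29857 = -26205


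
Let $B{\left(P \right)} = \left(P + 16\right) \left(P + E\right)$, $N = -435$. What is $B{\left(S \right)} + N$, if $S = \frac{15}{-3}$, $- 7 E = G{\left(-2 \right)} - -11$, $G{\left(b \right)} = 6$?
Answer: $- \frac{3617}{7} \approx -516.71$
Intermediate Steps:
$E = - \frac{17}{7}$ ($E = - \frac{6 - -11}{7} = - \frac{6 + 11}{7} = \left(- \frac{1}{7}\right) 17 = - \frac{17}{7} \approx -2.4286$)
$S = -5$ ($S = 15 \left(- \frac{1}{3}\right) = -5$)
$B{\left(P \right)} = \left(16 + P\right) \left(- \frac{17}{7} + P\right)$ ($B{\left(P \right)} = \left(P + 16\right) \left(P - \frac{17}{7}\right) = \left(16 + P\right) \left(- \frac{17}{7} + P\right)$)
$B{\left(S \right)} + N = \left(- \frac{272}{7} + \left(-5\right)^{2} + \frac{95}{7} \left(-5\right)\right) - 435 = \left(- \frac{272}{7} + 25 - \frac{475}{7}\right) - 435 = - \frac{572}{7} - 435 = - \frac{3617}{7}$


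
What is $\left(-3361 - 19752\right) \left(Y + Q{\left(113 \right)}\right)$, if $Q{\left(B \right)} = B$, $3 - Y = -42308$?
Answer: $-980545912$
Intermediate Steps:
$Y = 42311$ ($Y = 3 - -42308 = 3 + 42308 = 42311$)
$\left(-3361 - 19752\right) \left(Y + Q{\left(113 \right)}\right) = \left(-3361 - 19752\right) \left(42311 + 113\right) = \left(-23113\right) 42424 = -980545912$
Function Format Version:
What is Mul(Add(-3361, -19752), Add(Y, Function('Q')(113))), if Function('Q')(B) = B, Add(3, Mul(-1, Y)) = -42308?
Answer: -980545912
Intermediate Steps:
Y = 42311 (Y = Add(3, Mul(-1, -42308)) = Add(3, 42308) = 42311)
Mul(Add(-3361, -19752), Add(Y, Function('Q')(113))) = Mul(Add(-3361, -19752), Add(42311, 113)) = Mul(-23113, 42424) = -980545912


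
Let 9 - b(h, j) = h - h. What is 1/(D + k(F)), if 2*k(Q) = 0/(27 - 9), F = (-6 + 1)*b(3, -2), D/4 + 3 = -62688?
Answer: -1/250764 ≈ -3.9878e-6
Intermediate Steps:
b(h, j) = 9 (b(h, j) = 9 - (h - h) = 9 - 1*0 = 9 + 0 = 9)
D = -250764 (D = -12 + 4*(-62688) = -12 - 250752 = -250764)
F = -45 (F = (-6 + 1)*9 = -5*9 = -45)
k(Q) = 0 (k(Q) = (0/(27 - 9))/2 = (0/18)/2 = ((1/18)*0)/2 = (½)*0 = 0)
1/(D + k(F)) = 1/(-250764 + 0) = 1/(-250764) = -1/250764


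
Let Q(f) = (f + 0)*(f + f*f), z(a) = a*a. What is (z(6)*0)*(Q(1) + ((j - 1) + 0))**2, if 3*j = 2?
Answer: 0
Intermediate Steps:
z(a) = a**2
j = 2/3 (j = (1/3)*2 = 2/3 ≈ 0.66667)
Q(f) = f*(f + f**2)
(z(6)*0)*(Q(1) + ((j - 1) + 0))**2 = (6**2*0)*(1**2*(1 + 1) + ((2/3 - 1) + 0))**2 = (36*0)*(1*2 + (-1/3 + 0))**2 = 0*(2 - 1/3)**2 = 0*(5/3)**2 = 0*(25/9) = 0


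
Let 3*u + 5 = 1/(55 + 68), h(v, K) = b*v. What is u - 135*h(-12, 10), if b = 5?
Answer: 2988286/369 ≈ 8098.3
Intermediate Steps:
h(v, K) = 5*v
u = -614/369 (u = -5/3 + 1/(3*(55 + 68)) = -5/3 + (⅓)/123 = -5/3 + (⅓)*(1/123) = -5/3 + 1/369 = -614/369 ≈ -1.6640)
u - 135*h(-12, 10) = -614/369 - 675*(-12) = -614/369 - 135*(-60) = -614/369 + 8100 = 2988286/369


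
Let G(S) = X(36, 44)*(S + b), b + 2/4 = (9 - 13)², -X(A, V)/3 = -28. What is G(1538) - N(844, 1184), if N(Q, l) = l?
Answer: 129310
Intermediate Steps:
X(A, V) = 84 (X(A, V) = -3*(-28) = 84)
b = 31/2 (b = -½ + (9 - 13)² = -½ + (-4)² = -½ + 16 = 31/2 ≈ 15.500)
G(S) = 1302 + 84*S (G(S) = 84*(S + 31/2) = 84*(31/2 + S) = 1302 + 84*S)
G(1538) - N(844, 1184) = (1302 + 84*1538) - 1*1184 = (1302 + 129192) - 1184 = 130494 - 1184 = 129310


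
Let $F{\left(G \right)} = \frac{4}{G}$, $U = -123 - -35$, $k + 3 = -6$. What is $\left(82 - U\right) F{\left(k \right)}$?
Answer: $- \frac{680}{9} \approx -75.556$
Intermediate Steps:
$k = -9$ ($k = -3 - 6 = -9$)
$U = -88$ ($U = -123 + 35 = -88$)
$\left(82 - U\right) F{\left(k \right)} = \left(82 - -88\right) \frac{4}{-9} = \left(82 + 88\right) 4 \left(- \frac{1}{9}\right) = 170 \left(- \frac{4}{9}\right) = - \frac{680}{9}$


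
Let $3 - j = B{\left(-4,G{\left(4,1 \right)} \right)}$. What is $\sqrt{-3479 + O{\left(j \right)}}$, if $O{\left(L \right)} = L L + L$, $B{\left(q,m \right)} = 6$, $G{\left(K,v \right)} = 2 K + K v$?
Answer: $i \sqrt{3473} \approx 58.932 i$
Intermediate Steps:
$j = -3$ ($j = 3 - 6 = -3$)
$O{\left(L \right)} = L + L^{2}$ ($O{\left(L \right)} = L^{2} + L = L + L^{2}$)
$\sqrt{-3479 + O{\left(j \right)}} = \sqrt{-3479 - 3 \left(1 - 3\right)} = \sqrt{-3479 - -6} = \sqrt{-3479 + 6} = \sqrt{-3473} = i \sqrt{3473}$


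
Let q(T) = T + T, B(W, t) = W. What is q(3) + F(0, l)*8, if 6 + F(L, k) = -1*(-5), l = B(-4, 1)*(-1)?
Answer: -2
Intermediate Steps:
q(T) = 2*T
l = 4 (l = -4*(-1) = 4)
F(L, k) = -1 (F(L, k) = -6 - 1*(-5) = -6 + 5 = -1)
q(3) + F(0, l)*8 = 2*3 - 1*8 = 6 - 8 = -2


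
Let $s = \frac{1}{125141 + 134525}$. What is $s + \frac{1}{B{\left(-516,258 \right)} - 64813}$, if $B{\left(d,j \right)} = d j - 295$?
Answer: $- \frac{30715}{25737574588} \approx -1.1934 \cdot 10^{-6}$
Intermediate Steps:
$B{\left(d,j \right)} = -295 + d j$
$s = \frac{1}{259666} \approx 3.8511 \cdot 10^{-6}$
$s + \frac{1}{B{\left(-516,258 \right)} - 64813} = \frac{1}{259666} + \frac{1}{\left(-295 - 133128\right) - 64813} = \frac{1}{259666} + \frac{1}{-133423 - 64813} = \frac{1}{259666} + \frac{1}{-198236} = \frac{1}{259666} - \frac{1}{198236} = - \frac{30715}{25737574588}$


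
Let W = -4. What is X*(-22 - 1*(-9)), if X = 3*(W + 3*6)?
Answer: -546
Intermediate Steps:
X = 42 (X = 3*(-4 + 3*6) = 3*(-4 + 18) = 3*14 = 42)
X*(-22 - 1*(-9)) = 42*(-22 - 1*(-9)) = 42*(-22 + 9) = 42*(-13) = -546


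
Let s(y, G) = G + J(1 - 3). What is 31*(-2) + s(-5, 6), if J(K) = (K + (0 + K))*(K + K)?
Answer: -40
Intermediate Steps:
J(K) = 4*K² (J(K) = (K + K)*(2*K) = (2*K)*(2*K) = 4*K²)
s(y, G) = 16 + G (s(y, G) = G + 4*(1 - 3)² = G + 4*(-2)² = G + 4*4 = G + 16 = 16 + G)
31*(-2) + s(-5, 6) = 31*(-2) + (16 + 6) = -62 + 22 = -40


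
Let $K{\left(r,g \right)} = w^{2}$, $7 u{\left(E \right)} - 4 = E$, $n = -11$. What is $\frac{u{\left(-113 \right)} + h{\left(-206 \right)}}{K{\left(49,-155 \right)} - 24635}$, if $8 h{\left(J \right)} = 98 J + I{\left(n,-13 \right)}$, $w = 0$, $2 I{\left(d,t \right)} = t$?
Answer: $\frac{284467}{2759120} \approx 0.1031$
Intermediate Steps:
$u{\left(E \right)} = \frac{4}{7} + \frac{E}{7}$
$I{\left(d,t \right)} = \frac{t}{2}$
$K{\left(r,g \right)} = 0$ ($K{\left(r,g \right)} = 0^{2} = 0$)
$h{\left(J \right)} = - \frac{13}{16} + \frac{49 J}{4}$ ($h{\left(J \right)} = \frac{98 J + \frac{1}{2} \left(-13\right)}{8} = \frac{98 J - \frac{13}{2}}{8} = \frac{- \frac{13}{2} + 98 J}{8} = - \frac{13}{16} + \frac{49 J}{4}$)
$\frac{u{\left(-113 \right)} + h{\left(-206 \right)}}{K{\left(49,-155 \right)} - 24635} = \frac{\left(\frac{4}{7} + \frac{1}{7} \left(-113\right)\right) + \left(- \frac{13}{16} + \frac{49}{4} \left(-206\right)\right)}{0 - 24635} = \frac{\left(\frac{4}{7} - \frac{113}{7}\right) - \frac{40389}{16}}{-24635} = \left(- \frac{109}{7} - \frac{40389}{16}\right) \left(- \frac{1}{24635}\right) = \left(- \frac{284467}{112}\right) \left(- \frac{1}{24635}\right) = \frac{284467}{2759120}$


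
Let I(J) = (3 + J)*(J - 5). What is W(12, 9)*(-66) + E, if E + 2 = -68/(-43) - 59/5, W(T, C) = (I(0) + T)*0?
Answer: -2627/215 ≈ -12.219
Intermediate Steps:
I(J) = (-5 + J)*(3 + J) (I(J) = (3 + J)*(-5 + J) = (-5 + J)*(3 + J))
W(T, C) = 0 (W(T, C) = ((-15 + 0² - 2*0) + T)*0 = ((-15 + 0 + 0) + T)*0 = (-15 + T)*0 = 0)
E = -2627/215 (E = -2 + (-68/(-43) - 59/5) = -2 + (-68*(-1/43) - 59*⅕) = -2 + (68/43 - 59/5) = -2 - 2197/215 = -2627/215 ≈ -12.219)
W(12, 9)*(-66) + E = 0*(-66) - 2627/215 = 0 - 2627/215 = -2627/215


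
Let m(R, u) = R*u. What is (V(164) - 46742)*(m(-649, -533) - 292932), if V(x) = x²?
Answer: -1051540310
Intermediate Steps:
(V(164) - 46742)*(m(-649, -533) - 292932) = (164² - 46742)*(-649*(-533) - 292932) = (26896 - 46742)*(345917 - 292932) = -19846*52985 = -1051540310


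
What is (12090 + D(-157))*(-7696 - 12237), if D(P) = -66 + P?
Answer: -236544911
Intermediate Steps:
(12090 + D(-157))*(-7696 - 12237) = (12090 + (-66 - 157))*(-7696 - 12237) = (12090 - 223)*(-19933) = 11867*(-19933) = -236544911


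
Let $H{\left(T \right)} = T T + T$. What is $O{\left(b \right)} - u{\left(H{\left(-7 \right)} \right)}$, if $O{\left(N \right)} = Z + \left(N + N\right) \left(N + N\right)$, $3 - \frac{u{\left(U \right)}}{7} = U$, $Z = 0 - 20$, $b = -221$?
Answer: $195617$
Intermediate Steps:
$H{\left(T \right)} = T + T^{2}$ ($H{\left(T \right)} = T^{2} + T = T + T^{2}$)
$Z = -20$ ($Z = 0 - 20 = -20$)
$u{\left(U \right)} = 21 - 7 U$
$O{\left(N \right)} = -20 + 4 N^{2}$ ($O{\left(N \right)} = -20 + \left(N + N\right) \left(N + N\right) = -20 + 2 N 2 N = -20 + 4 N^{2}$)
$O{\left(b \right)} - u{\left(H{\left(-7 \right)} \right)} = \left(-20 + 4 \left(-221\right)^{2}\right) - \left(21 - 7 \left(- 7 \left(1 - 7\right)\right)\right) = \left(-20 + 4 \cdot 48841\right) - \left(21 - 7 \left(\left(-7\right) \left(-6\right)\right)\right) = \left(-20 + 195364\right) - \left(21 - 294\right) = 195344 - \left(21 - 294\right) = 195344 - -273 = 195344 + 273 = 195617$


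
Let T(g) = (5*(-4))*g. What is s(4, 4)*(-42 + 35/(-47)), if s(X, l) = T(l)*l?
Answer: 642880/47 ≈ 13678.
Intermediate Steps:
T(g) = -20*g
s(X, l) = -20*l² (s(X, l) = (-20*l)*l = -20*l²)
s(4, 4)*(-42 + 35/(-47)) = (-20*4²)*(-42 + 35/(-47)) = (-20*16)*(-42 + 35*(-1/47)) = -320*(-42 - 35/47) = -320*(-2009/47) = 642880/47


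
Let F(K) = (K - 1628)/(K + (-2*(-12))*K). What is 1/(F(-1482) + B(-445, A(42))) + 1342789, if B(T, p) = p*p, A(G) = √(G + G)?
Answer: 418320403664/311531 ≈ 1.3428e+6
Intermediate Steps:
A(G) = √2*√G (A(G) = √(2*G) = √2*√G)
F(K) = (-1628 + K)/(25*K) (F(K) = (-1628 + K)/(K + 24*K) = (-1628 + K)/((25*K)) = (-1628 + K)*(1/(25*K)) = (-1628 + K)/(25*K))
B(T, p) = p²
1/(F(-1482) + B(-445, A(42))) + 1342789 = 1/((1/25)*(-1628 - 1482)/(-1482) + (√2*√42)²) + 1342789 = 1/((1/25)*(-1/1482)*(-3110) + (2*√21)²) + 1342789 = 1/(311/3705 + 84) + 1342789 = 1/(311531/3705) + 1342789 = 3705/311531 + 1342789 = 418320403664/311531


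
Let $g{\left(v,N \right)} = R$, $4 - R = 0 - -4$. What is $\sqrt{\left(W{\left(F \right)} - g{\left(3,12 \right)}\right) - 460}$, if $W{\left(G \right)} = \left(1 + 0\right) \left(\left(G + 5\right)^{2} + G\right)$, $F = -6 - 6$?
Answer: $3 i \sqrt{47} \approx 20.567 i$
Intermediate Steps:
$R = 0$ ($R = 4 - \left(0 - -4\right) = 4 - \left(0 + 4\right) = 4 - 4 = 0$)
$g{\left(v,N \right)} = 0$
$F = -12$ ($F = -6 - 6 = -12$)
$W{\left(G \right)} = G + \left(5 + G\right)^{2}$ ($W{\left(G \right)} = 1 \left(\left(5 + G\right)^{2} + G\right) = 1 \left(G + \left(5 + G\right)^{2}\right) = G + \left(5 + G\right)^{2}$)
$\sqrt{\left(W{\left(F \right)} - g{\left(3,12 \right)}\right) - 460} = \sqrt{\left(\left(-12 + \left(5 - 12\right)^{2}\right) - 0\right) - 460} = \sqrt{\left(\left(-12 + \left(-7\right)^{2}\right) + 0\right) - 460} = \sqrt{\left(\left(-12 + 49\right) + 0\right) - 460} = \sqrt{\left(37 + 0\right) - 460} = \sqrt{37 - 460} = \sqrt{-423} = 3 i \sqrt{47}$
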